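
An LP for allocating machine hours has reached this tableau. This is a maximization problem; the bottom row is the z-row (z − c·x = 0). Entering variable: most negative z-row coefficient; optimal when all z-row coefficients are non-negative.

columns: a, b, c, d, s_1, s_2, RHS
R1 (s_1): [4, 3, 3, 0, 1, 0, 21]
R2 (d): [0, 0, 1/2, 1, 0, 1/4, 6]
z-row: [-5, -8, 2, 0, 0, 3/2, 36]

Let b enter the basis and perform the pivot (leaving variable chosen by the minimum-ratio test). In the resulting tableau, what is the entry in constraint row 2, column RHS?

Ratio test on column b — row 1: 21/3 = 7; row 2: entry 0 ≤ 0. Minimum is 7 at row 1 (s_1 leaves); pivot element 3.
Divide row 1 by 3; eliminate column b from the other rows.
Row 2 update in column RHS: 6 − 0·7 = 6.

6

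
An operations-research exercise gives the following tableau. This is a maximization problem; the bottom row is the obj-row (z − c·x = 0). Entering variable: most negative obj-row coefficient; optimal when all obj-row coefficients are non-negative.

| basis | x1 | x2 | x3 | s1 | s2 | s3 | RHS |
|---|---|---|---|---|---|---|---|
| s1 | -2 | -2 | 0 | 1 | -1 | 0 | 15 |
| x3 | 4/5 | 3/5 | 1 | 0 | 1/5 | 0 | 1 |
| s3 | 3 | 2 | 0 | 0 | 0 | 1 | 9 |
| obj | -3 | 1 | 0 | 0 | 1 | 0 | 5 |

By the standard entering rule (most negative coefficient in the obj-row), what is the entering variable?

Negative obj-row entries: x1: -3.
The most negative is -3 in column x1, so x1 enters.

x1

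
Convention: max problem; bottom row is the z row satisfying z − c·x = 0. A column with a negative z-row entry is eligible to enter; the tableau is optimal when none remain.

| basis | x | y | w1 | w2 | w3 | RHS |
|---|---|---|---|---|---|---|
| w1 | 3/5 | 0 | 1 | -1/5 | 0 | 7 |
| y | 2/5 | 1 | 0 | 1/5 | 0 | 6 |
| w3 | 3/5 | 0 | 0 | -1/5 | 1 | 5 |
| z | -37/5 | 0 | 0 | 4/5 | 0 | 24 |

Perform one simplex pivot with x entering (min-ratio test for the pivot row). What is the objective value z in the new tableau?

Ratio test on column x — row 1: 7/(3/5) = 35/3; row 2: 6/(2/5) = 15; row 3: 5/(3/5) = 25/3. Minimum is 25/3 at row 3 (w3 leaves); pivot element 3/5.
Pivot on row 3; the z-row RHS becomes 24 − (-37/5)·(25/3) = 257/3.

257/3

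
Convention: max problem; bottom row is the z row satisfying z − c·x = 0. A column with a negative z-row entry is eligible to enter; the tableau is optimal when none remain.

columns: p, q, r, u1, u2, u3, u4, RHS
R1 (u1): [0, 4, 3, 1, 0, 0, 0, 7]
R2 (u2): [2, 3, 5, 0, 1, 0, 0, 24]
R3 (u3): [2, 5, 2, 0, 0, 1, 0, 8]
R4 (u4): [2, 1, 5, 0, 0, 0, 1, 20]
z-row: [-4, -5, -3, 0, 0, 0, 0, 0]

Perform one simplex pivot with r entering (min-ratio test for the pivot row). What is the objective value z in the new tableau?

7

Ratio test on column r — row 1: 7/3 = 7/3; row 2: 24/5 = 24/5; row 3: 8/2 = 4; row 4: 20/5 = 4. Minimum is 7/3 at row 1 (u1 leaves); pivot element 3.
Pivot on row 1; the z-row RHS becomes 0 − (-3)·(7/3) = 7.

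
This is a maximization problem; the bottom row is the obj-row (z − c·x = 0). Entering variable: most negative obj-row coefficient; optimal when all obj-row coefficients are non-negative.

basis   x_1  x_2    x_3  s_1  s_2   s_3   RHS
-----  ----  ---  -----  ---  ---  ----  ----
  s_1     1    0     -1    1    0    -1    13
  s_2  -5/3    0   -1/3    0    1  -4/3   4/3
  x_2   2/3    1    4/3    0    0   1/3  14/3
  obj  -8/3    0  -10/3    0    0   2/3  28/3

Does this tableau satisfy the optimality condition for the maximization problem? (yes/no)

no

The obj-row has a negative entry -10/3 in column x_3, so it is not optimal.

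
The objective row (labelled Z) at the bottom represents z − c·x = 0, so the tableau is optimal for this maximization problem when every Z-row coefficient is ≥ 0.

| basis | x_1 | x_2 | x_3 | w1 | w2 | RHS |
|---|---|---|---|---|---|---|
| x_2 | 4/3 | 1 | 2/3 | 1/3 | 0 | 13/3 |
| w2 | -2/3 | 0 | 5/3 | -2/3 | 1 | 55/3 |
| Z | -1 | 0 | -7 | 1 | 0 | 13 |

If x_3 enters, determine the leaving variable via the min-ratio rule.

Column x_3 entries and ratios — x_2: (13/3)/(2/3) = 13/2; w2: (55/3)/(5/3) = 11.
Smallest ratio is 13/2 in the row of x_2, so x_2 leaves.

x_2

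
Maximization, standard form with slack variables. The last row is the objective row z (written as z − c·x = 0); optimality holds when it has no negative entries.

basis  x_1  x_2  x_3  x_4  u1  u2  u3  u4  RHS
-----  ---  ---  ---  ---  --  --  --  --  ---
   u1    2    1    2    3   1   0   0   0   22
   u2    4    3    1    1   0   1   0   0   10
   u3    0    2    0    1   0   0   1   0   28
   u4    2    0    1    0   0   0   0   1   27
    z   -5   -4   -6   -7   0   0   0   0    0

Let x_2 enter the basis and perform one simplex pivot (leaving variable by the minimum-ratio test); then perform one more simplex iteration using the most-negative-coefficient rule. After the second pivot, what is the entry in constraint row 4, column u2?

Ratio test on column x_2 — row 1: 22/1 = 22; row 2: 10/3 = 10/3; row 3: 28/2 = 14; row 4: entry 0 ≤ 0. Minimum is 10/3 at row 2 (u2 leaves); pivot element 3.
Divide row 2 by 3; eliminate column x_2 from the other rows.
Second iteration: most negative z-row entry is -17/3 in column x_4, so x_4 enters.
Ratio test on column x_4 — row 1: (56/3)/(8/3) = 7; row 2: (10/3)/(1/3) = 10; row 3: (64/3)/(1/3) = 64; row 4: entry 0 ≤ 0. Minimum is 7 at row 1 (u1 leaves); pivot element 8/3.
Divide row 1 by 8/3; eliminate column x_4 from the other rows.
After both pivots, the entry at constraint row 4, column u2 is 0.

0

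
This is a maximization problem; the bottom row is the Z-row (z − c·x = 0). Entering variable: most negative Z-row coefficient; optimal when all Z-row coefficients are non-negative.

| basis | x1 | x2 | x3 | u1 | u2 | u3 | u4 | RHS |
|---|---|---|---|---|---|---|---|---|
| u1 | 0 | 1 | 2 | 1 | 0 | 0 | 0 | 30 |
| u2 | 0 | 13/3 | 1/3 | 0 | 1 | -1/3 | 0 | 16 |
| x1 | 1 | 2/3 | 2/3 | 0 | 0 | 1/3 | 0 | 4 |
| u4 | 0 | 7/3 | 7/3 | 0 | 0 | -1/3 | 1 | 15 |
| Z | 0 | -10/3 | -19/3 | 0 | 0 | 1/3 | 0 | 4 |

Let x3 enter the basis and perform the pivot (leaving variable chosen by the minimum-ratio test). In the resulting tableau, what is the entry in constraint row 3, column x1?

3/2

Ratio test on column x3 — row 1: 30/2 = 15; row 2: 16/(1/3) = 48; row 3: 4/(2/3) = 6; row 4: 15/(7/3) = 45/7. Minimum is 6 at row 3 (x1 leaves); pivot element 2/3.
Divide row 3 by 2/3; eliminate column x3 from the other rows.
In the new row 3, the x1 entry is the old entry divided by the pivot: 1/(2/3) = 3/2.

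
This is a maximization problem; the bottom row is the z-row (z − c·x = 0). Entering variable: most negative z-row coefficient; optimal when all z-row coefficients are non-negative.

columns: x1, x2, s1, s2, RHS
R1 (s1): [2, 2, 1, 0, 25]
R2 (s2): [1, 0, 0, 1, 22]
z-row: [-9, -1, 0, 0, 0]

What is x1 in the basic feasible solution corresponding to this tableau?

x1 is not in the basis, so in the current basic feasible solution x1 = 0.

0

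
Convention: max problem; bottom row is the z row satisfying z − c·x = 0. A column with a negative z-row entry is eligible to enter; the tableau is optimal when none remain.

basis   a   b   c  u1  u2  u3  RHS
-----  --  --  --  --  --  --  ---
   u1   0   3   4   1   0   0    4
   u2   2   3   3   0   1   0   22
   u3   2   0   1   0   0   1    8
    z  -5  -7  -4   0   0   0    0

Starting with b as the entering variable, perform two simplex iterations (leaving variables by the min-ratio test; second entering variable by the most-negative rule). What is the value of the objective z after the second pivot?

88/3

Ratio test on column b — row 1: 4/3 = 4/3; row 2: 22/3 = 22/3; row 3: entry 0 ≤ 0. Minimum is 4/3 at row 1 (u1 leaves); pivot element 3.
Pivot on row 1; the z-row RHS becomes 0 − (-7)·(4/3) = 28/3.
Next entering variable (most negative z-row entry -5): a.
Ratio test on column a — row 1: entry 0 ≤ 0; row 2: 18/2 = 9; row 3: 8/2 = 4. Minimum is 4 at row 3 (u3 leaves); pivot element 2.
After the second pivot the z-row RHS is 28/3 − (-5)·4 = 88/3.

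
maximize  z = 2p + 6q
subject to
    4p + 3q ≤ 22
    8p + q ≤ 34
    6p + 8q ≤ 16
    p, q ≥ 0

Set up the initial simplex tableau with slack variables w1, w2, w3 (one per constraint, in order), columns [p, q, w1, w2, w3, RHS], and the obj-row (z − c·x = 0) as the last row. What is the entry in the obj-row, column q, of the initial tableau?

The obj-row carries the negated objective coefficients: the q entry is -6.

-6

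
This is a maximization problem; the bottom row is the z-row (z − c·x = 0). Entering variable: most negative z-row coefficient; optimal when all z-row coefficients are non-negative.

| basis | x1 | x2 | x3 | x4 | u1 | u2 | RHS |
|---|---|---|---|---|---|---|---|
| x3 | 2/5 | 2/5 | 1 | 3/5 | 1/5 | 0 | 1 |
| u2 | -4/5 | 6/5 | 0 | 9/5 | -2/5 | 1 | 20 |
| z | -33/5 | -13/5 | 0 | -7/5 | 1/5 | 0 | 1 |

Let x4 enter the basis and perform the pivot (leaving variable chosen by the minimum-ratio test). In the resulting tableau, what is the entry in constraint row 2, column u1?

Ratio test on column x4 — row 1: 1/(3/5) = 5/3; row 2: 20/(9/5) = 100/9. Minimum is 5/3 at row 1 (x3 leaves); pivot element 3/5.
Divide row 1 by 3/5; eliminate column x4 from the other rows.
Row 2 update in column u1: -2/5 − (9/5)·(1/3) = -1.

-1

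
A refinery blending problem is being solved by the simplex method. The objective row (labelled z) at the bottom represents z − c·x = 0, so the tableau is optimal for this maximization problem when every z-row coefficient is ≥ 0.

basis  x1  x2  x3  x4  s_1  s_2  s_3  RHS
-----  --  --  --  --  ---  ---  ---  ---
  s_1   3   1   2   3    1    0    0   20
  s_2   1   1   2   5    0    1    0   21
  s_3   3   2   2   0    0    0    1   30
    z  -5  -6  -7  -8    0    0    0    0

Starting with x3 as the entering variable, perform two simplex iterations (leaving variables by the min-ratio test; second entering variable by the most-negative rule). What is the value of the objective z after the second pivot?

Ratio test on column x3 — row 1: 20/2 = 10; row 2: 21/2 = 21/2; row 3: 30/2 = 15. Minimum is 10 at row 1 (s_1 leaves); pivot element 2.
Pivot on row 1; the z-row RHS becomes 0 − (-7)·10 = 70.
Next entering variable (most negative z-row entry -5/2): x2.
Ratio test on column x2 — row 1: 10/(1/2) = 20; row 2: entry 0 ≤ 0; row 3: 10/1 = 10. Minimum is 10 at row 3 (s_3 leaves); pivot element 1.
After the second pivot the z-row RHS is 70 − (-5/2)·10 = 95.

95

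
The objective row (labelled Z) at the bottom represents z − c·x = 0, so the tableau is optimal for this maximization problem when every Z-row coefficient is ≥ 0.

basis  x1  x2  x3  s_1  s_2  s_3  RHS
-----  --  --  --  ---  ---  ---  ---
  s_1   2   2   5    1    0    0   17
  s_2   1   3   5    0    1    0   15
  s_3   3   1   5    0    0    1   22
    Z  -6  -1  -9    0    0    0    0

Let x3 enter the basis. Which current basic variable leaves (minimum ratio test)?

s_2

Column x3 entries and ratios — s_1: 17/5 = 17/5; s_2: 15/5 = 3; s_3: 22/5 = 22/5.
Smallest ratio is 3 in the row of s_2, so s_2 leaves.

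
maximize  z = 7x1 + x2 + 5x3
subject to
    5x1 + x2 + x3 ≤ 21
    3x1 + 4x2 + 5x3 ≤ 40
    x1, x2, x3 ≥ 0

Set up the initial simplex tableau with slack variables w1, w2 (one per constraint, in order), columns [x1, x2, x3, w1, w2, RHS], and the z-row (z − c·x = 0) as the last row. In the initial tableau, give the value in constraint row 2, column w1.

Slack w1 belongs to constraint 1; its column is the unit vector e_1, so the entry in row 2 is 0.

0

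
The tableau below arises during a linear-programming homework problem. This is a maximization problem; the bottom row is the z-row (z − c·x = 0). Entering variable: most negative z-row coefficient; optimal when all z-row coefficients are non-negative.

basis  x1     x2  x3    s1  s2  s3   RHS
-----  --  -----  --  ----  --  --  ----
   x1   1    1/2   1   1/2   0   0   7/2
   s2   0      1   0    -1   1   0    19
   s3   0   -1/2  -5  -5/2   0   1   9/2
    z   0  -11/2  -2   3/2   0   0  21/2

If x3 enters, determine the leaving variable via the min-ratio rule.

x1

Column x3 entries and ratios — x1: (7/2)/1 = 7/2; s2: 0 ≤ 0, skip; s3: -5 ≤ 0, skip.
Smallest ratio is 7/2 in the row of x1, so x1 leaves.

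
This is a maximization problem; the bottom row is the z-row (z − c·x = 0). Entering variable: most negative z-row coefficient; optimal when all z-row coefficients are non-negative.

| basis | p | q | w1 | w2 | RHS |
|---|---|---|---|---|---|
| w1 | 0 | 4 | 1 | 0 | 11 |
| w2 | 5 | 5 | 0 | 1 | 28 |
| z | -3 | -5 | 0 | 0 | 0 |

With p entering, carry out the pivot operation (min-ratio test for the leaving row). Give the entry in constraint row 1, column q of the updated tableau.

4

Ratio test on column p — row 1: entry 0 ≤ 0; row 2: 28/5 = 28/5. Minimum is 28/5 at row 2 (w2 leaves); pivot element 5.
Divide row 2 by 5; eliminate column p from the other rows.
Row 1 update in column q: 4 − 0·1 = 4.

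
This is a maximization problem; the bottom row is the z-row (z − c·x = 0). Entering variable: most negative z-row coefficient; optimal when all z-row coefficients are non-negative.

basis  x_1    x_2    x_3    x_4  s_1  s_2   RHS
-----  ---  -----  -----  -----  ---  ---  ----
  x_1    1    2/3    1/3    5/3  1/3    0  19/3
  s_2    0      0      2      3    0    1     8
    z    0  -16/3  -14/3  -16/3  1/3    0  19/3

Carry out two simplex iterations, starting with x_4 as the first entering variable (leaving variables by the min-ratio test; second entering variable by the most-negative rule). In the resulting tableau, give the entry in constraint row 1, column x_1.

Ratio test on column x_4 — row 1: (19/3)/(5/3) = 19/5; row 2: 8/3 = 8/3. Minimum is 8/3 at row 2 (s_2 leaves); pivot element 3.
Divide row 2 by 3; eliminate column x_4 from the other rows.
Second iteration: most negative z-row entry is -16/3 in column x_2, so x_2 enters.
Ratio test on column x_2 — row 1: (17/9)/(2/3) = 17/6; row 2: entry 0 ≤ 0. Minimum is 17/6 at row 1 (x_1 leaves); pivot element 2/3.
Divide row 1 by 2/3; eliminate column x_2 from the other rows.
After both pivots, the entry at constraint row 1, column x_1 is 3/2.

3/2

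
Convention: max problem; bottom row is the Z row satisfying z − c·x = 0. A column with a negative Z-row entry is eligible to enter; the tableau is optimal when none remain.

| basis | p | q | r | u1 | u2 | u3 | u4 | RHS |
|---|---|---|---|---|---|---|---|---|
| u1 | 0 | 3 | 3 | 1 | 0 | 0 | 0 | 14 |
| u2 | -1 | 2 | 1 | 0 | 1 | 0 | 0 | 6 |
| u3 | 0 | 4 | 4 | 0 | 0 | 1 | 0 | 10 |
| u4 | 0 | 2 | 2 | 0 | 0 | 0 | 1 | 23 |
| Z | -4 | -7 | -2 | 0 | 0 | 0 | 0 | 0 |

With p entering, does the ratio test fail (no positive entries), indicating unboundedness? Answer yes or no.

Every constraint-row entry in column p is ≤ 0, so increasing p is unbounded.

yes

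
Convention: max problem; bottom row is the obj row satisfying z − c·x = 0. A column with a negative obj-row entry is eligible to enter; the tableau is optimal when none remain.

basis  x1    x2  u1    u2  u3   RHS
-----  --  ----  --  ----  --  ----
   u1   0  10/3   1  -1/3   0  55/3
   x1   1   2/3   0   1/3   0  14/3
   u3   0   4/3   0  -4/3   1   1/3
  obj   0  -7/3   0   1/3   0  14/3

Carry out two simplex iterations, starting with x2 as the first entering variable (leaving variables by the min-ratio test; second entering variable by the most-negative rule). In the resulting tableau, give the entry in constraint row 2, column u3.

Ratio test on column x2 — row 1: (55/3)/(10/3) = 11/2; row 2: (14/3)/(2/3) = 7; row 3: (1/3)/(4/3) = 1/4. Minimum is 1/4 at row 3 (u3 leaves); pivot element 4/3.
Divide row 3 by 4/3; eliminate column x2 from the other rows.
Second iteration: most negative obj-row entry is -2 in column u2, so u2 enters.
Ratio test on column u2 — row 1: (35/2)/3 = 35/6; row 2: (9/2)/1 = 9/2; row 3: entry -1 ≤ 0. Minimum is 9/2 at row 2 (x1 leaves); pivot element 1.
Divide row 2 by 1; eliminate column u2 from the other rows.
After both pivots, the entry at constraint row 2, column u3 is -1/2.

-1/2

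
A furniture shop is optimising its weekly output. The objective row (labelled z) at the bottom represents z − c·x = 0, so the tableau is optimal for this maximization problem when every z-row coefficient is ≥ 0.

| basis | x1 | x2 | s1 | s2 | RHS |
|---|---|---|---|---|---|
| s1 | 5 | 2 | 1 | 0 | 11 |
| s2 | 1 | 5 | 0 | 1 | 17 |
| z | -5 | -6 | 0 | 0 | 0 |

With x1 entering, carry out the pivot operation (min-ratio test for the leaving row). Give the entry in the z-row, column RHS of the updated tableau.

11

Ratio test on column x1 — row 1: 11/5 = 11/5; row 2: 17/1 = 17. Minimum is 11/5 at row 1 (s1 leaves); pivot element 5.
Divide row 1 by 5; eliminate column x1 from the other rows.
z-row update in column RHS: 0 − (-5)·(11/5) = 11.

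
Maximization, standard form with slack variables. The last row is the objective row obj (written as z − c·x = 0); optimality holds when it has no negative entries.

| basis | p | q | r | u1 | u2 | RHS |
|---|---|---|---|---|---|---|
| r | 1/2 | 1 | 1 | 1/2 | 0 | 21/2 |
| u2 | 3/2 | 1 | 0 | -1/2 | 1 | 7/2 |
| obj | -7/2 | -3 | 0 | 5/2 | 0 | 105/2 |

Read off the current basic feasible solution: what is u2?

7/2

u2 is basic (row 2); its value is the RHS of that row, 7/2.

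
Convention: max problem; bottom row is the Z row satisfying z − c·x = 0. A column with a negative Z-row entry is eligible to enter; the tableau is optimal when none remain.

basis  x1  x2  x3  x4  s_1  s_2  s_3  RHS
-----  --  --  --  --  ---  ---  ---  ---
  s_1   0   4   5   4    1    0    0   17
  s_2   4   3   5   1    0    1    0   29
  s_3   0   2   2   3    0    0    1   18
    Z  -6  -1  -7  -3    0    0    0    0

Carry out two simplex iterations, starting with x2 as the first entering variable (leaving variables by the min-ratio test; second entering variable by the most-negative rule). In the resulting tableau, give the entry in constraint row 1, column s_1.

1/4

Ratio test on column x2 — row 1: 17/4 = 17/4; row 2: 29/3 = 29/3; row 3: 18/2 = 9. Minimum is 17/4 at row 1 (s_1 leaves); pivot element 4.
Divide row 1 by 4; eliminate column x2 from the other rows.
Second iteration: most negative Z-row entry is -6 in column x1, so x1 enters.
Ratio test on column x1 — row 1: entry 0 ≤ 0; row 2: (65/4)/4 = 65/16; row 3: entry 0 ≤ 0. Minimum is 65/16 at row 2 (s_2 leaves); pivot element 4.
Divide row 2 by 4; eliminate column x1 from the other rows.
After both pivots, the entry at constraint row 1, column s_1 is 1/4.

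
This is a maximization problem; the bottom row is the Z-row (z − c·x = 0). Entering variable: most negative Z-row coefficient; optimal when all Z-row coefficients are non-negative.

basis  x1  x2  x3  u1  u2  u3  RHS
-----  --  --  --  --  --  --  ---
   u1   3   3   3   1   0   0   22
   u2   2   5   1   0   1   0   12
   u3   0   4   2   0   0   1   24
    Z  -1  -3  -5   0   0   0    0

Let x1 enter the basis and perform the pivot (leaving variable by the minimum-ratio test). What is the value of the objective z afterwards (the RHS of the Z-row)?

6

Ratio test on column x1 — row 1: 22/3 = 22/3; row 2: 12/2 = 6; row 3: entry 0 ≤ 0. Minimum is 6 at row 2 (u2 leaves); pivot element 2.
Pivot on row 2; the Z-row RHS becomes 0 − (-1)·6 = 6.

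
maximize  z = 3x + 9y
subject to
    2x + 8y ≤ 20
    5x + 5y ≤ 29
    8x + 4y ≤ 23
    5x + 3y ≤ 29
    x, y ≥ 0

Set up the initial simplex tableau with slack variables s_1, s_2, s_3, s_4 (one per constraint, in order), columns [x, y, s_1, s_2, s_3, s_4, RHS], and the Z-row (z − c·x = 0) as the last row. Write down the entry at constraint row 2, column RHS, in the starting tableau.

29

The RHS of constraint 2 is b_2 = 29.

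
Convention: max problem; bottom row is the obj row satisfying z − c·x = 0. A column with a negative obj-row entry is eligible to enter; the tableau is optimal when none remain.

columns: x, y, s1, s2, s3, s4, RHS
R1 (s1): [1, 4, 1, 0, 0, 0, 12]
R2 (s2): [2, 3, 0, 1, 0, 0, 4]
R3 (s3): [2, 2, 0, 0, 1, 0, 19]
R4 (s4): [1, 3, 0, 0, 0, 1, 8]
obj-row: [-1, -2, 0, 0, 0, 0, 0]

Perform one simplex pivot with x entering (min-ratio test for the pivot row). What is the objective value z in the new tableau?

Ratio test on column x — row 1: 12/1 = 12; row 2: 4/2 = 2; row 3: 19/2 = 19/2; row 4: 8/1 = 8. Minimum is 2 at row 2 (s2 leaves); pivot element 2.
Pivot on row 2; the obj-row RHS becomes 0 − (-1)·2 = 2.

2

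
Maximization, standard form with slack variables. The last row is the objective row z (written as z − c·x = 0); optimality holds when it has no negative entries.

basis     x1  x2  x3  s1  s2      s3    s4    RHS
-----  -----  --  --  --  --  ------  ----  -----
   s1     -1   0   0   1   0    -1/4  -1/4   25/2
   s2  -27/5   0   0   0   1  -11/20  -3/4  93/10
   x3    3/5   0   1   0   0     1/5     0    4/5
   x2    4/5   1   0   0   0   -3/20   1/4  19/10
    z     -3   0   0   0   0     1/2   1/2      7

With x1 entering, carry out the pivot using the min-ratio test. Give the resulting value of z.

Ratio test on column x1 — row 1: entry -1 ≤ 0; row 2: entry -27/5 ≤ 0; row 3: (4/5)/(3/5) = 4/3; row 4: (19/10)/(4/5) = 19/8. Minimum is 4/3 at row 3 (x3 leaves); pivot element 3/5.
Pivot on row 3; the z-row RHS becomes 7 − (-3)·(4/3) = 11.

11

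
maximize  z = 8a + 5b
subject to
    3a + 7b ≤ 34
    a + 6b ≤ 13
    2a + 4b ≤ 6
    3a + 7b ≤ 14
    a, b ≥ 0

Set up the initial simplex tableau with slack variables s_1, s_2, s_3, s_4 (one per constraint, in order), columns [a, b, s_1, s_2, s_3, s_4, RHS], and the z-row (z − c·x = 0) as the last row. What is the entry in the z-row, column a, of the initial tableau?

-8

The z-row carries the negated objective coefficients: the a entry is -8.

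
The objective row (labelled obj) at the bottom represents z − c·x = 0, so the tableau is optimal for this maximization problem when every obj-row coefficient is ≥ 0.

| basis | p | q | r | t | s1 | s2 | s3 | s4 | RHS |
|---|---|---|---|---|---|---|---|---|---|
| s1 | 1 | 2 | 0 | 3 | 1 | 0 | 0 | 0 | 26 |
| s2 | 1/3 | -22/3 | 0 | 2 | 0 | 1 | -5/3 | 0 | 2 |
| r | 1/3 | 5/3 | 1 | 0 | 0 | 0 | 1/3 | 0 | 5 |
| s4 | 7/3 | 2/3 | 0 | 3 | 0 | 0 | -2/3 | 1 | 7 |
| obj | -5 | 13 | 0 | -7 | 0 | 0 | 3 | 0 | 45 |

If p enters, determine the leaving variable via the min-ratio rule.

Column p entries and ratios — s1: 26/1 = 26; s2: 2/(1/3) = 6; r: 5/(1/3) = 15; s4: 7/(7/3) = 3.
Smallest ratio is 3 in the row of s4, so s4 leaves.

s4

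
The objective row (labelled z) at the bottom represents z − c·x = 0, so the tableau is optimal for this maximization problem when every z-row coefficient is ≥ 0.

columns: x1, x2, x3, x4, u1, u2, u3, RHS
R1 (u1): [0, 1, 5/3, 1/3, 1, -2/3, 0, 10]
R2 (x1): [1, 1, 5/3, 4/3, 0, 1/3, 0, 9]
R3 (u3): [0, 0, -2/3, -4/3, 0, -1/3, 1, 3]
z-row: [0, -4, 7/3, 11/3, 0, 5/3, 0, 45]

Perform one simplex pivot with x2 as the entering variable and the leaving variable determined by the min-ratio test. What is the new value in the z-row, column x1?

Ratio test on column x2 — row 1: 10/1 = 10; row 2: 9/1 = 9; row 3: entry 0 ≤ 0. Minimum is 9 at row 2 (x1 leaves); pivot element 1.
Divide row 2 by 1; eliminate column x2 from the other rows.
z-row update in column x1: 0 − (-4)·1 = 4.

4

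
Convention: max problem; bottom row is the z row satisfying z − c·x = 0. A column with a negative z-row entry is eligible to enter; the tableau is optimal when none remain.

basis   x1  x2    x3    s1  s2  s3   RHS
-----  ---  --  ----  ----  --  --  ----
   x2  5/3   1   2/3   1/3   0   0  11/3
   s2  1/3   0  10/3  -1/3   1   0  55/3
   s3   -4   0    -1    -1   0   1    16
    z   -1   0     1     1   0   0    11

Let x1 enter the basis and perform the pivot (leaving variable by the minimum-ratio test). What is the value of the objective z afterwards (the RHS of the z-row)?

66/5

Ratio test on column x1 — row 1: (11/3)/(5/3) = 11/5; row 2: (55/3)/(1/3) = 55; row 3: entry -4 ≤ 0. Minimum is 11/5 at row 1 (x2 leaves); pivot element 5/3.
Pivot on row 1; the z-row RHS becomes 11 − (-1)·(11/5) = 66/5.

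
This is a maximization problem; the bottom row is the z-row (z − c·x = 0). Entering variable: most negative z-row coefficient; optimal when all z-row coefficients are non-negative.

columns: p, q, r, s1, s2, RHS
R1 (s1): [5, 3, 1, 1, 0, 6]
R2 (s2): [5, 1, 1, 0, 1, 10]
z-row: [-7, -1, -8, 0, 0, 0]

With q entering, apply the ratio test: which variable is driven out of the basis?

s1

Column q entries and ratios — s1: 6/3 = 2; s2: 10/1 = 10.
Smallest ratio is 2 in the row of s1, so s1 leaves.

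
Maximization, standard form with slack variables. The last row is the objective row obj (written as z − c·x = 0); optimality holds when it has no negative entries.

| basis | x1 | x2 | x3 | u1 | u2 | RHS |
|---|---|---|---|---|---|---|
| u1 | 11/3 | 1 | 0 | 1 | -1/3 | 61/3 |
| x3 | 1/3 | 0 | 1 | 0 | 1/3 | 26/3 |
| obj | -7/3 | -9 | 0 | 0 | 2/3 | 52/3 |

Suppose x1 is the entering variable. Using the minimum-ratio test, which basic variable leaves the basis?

Column x1 entries and ratios — u1: (61/3)/(11/3) = 61/11; x3: (26/3)/(1/3) = 26.
Smallest ratio is 61/11 in the row of u1, so u1 leaves.

u1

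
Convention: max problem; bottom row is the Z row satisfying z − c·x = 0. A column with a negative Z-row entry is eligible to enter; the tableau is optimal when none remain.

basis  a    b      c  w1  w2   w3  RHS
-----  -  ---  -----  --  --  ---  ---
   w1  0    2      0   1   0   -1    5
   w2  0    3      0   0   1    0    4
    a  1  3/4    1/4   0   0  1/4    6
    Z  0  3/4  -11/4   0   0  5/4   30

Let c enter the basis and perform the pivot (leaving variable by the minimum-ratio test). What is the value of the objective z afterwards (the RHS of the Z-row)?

96

Ratio test on column c — row 1: entry 0 ≤ 0; row 2: entry 0 ≤ 0; row 3: 6/(1/4) = 24. Minimum is 24 at row 3 (a leaves); pivot element 1/4.
Pivot on row 3; the Z-row RHS becomes 30 − (-11/4)·24 = 96.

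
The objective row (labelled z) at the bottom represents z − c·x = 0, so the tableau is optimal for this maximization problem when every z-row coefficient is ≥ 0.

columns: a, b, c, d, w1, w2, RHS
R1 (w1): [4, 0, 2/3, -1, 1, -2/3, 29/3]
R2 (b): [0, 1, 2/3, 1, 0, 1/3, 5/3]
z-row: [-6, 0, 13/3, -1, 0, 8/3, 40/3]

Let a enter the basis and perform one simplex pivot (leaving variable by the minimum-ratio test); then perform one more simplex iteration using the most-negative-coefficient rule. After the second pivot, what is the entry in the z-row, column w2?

5/2

Ratio test on column a — row 1: (29/3)/4 = 29/12; row 2: entry 0 ≤ 0. Minimum is 29/12 at row 1 (w1 leaves); pivot element 4.
Divide row 1 by 4; eliminate column a from the other rows.
Second iteration: most negative z-row entry is -5/2 in column d, so d enters.
Ratio test on column d — row 1: entry -1/4 ≤ 0; row 2: (5/3)/1 = 5/3. Minimum is 5/3 at row 2 (b leaves); pivot element 1.
Divide row 2 by 1; eliminate column d from the other rows.
After both pivots, the entry at the z-row, column w2 is 5/2.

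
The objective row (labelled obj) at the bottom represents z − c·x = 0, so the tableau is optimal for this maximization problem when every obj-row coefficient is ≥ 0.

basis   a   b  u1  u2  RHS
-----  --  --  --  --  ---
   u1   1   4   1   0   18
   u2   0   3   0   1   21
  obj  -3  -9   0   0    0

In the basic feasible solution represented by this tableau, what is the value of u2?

u2 is basic (row 2); its value is the RHS of that row, 21.

21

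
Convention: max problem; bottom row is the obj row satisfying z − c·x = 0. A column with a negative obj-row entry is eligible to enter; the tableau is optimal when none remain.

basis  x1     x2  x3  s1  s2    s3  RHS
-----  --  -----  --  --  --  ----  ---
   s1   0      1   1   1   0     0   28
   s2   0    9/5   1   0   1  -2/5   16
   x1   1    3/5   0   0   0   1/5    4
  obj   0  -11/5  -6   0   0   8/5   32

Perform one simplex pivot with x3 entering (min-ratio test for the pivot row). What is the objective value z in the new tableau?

128

Ratio test on column x3 — row 1: 28/1 = 28; row 2: 16/1 = 16; row 3: entry 0 ≤ 0. Minimum is 16 at row 2 (s2 leaves); pivot element 1.
Pivot on row 2; the obj-row RHS becomes 32 − (-6)·16 = 128.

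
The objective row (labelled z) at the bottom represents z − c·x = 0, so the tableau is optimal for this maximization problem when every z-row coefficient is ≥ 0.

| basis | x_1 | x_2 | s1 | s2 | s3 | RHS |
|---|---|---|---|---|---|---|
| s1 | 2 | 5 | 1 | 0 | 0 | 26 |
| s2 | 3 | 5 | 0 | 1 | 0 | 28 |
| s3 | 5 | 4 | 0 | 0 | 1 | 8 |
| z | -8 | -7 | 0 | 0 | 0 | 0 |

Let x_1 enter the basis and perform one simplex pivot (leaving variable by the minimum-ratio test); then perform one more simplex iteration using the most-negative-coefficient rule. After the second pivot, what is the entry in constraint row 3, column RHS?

Ratio test on column x_1 — row 1: 26/2 = 13; row 2: 28/3 = 28/3; row 3: 8/5 = 8/5. Minimum is 8/5 at row 3 (s3 leaves); pivot element 5.
Divide row 3 by 5; eliminate column x_1 from the other rows.
Second iteration: most negative z-row entry is -3/5 in column x_2, so x_2 enters.
Ratio test on column x_2 — row 1: (114/5)/(17/5) = 114/17; row 2: (116/5)/(13/5) = 116/13; row 3: (8/5)/(4/5) = 2. Minimum is 2 at row 3 (x_1 leaves); pivot element 4/5.
Divide row 3 by 4/5; eliminate column x_2 from the other rows.
After both pivots, the entry at constraint row 3, column RHS is 2.

2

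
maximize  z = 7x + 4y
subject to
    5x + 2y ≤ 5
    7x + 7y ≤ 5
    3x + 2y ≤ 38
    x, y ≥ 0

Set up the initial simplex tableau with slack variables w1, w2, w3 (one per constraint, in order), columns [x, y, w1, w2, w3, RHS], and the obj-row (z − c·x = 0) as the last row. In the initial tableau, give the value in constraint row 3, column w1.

Slack w1 belongs to constraint 1; its column is the unit vector e_1, so the entry in row 3 is 0.

0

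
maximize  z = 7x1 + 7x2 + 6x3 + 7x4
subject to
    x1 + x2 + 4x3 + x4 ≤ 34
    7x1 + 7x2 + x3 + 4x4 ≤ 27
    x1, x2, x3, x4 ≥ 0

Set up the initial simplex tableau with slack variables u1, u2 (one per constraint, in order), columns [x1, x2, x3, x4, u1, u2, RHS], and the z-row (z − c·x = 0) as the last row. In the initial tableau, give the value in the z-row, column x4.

-7

The z-row carries the negated objective coefficients: the x4 entry is -7.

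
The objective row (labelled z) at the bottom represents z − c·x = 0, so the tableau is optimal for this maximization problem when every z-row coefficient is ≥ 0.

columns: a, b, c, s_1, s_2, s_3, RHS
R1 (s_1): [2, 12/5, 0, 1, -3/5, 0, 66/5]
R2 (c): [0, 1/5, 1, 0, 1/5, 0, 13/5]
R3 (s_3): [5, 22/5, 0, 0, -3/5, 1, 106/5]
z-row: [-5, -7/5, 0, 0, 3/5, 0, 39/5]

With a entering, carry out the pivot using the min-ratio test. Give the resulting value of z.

29

Ratio test on column a — row 1: (66/5)/2 = 33/5; row 2: entry 0 ≤ 0; row 3: (106/5)/5 = 106/25. Minimum is 106/25 at row 3 (s_3 leaves); pivot element 5.
Pivot on row 3; the z-row RHS becomes 39/5 − (-5)·(106/25) = 29.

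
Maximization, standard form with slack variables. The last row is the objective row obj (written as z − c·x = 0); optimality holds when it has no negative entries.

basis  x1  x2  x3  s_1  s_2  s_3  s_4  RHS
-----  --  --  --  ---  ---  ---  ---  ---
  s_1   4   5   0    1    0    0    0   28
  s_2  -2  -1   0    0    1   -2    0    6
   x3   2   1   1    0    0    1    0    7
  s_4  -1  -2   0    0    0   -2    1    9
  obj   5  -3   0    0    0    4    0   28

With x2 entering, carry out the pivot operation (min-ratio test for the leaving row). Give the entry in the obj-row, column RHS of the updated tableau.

Ratio test on column x2 — row 1: 28/5 = 28/5; row 2: entry -1 ≤ 0; row 3: 7/1 = 7; row 4: entry -2 ≤ 0. Minimum is 28/5 at row 1 (s_1 leaves); pivot element 5.
Divide row 1 by 5; eliminate column x2 from the other rows.
obj-row update in column RHS: 28 − (-3)·(28/5) = 224/5.

224/5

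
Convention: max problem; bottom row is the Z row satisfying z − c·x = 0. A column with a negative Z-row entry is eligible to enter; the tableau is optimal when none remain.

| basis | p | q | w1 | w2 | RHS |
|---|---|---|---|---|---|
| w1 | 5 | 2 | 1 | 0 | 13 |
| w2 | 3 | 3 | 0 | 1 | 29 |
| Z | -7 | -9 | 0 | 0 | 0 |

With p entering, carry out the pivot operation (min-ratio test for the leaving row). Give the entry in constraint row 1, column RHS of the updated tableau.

Ratio test on column p — row 1: 13/5 = 13/5; row 2: 29/3 = 29/3. Minimum is 13/5 at row 1 (w1 leaves); pivot element 5.
Divide row 1 by 5; eliminate column p from the other rows.
In the new row 1, the RHS entry is the old entry divided by the pivot: 13/5 = 13/5.

13/5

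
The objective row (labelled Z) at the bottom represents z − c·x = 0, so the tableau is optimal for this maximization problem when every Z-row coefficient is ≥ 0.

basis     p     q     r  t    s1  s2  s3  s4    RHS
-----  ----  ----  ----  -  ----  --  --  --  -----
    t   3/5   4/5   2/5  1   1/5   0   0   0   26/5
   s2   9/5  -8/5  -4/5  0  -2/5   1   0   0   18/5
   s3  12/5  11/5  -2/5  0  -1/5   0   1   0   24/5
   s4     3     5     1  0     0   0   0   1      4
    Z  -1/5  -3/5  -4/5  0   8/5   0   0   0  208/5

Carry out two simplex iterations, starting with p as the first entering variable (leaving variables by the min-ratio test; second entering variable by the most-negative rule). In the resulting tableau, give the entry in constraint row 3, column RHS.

32/5

Ratio test on column p — row 1: (26/5)/(3/5) = 26/3; row 2: (18/5)/(9/5) = 2; row 3: (24/5)/(12/5) = 2; row 4: 4/3 = 4/3. Minimum is 4/3 at row 4 (s4 leaves); pivot element 3.
Divide row 4 by 3; eliminate column p from the other rows.
Second iteration: most negative Z-row entry is -11/15 in column r, so r enters.
Ratio test on column r — row 1: (22/5)/(1/5) = 22; row 2: entry -7/5 ≤ 0; row 3: entry -6/5 ≤ 0; row 4: (4/3)/(1/3) = 4. Minimum is 4 at row 4 (p leaves); pivot element 1/3.
Divide row 4 by 1/3; eliminate column r from the other rows.
After both pivots, the entry at constraint row 3, column RHS is 32/5.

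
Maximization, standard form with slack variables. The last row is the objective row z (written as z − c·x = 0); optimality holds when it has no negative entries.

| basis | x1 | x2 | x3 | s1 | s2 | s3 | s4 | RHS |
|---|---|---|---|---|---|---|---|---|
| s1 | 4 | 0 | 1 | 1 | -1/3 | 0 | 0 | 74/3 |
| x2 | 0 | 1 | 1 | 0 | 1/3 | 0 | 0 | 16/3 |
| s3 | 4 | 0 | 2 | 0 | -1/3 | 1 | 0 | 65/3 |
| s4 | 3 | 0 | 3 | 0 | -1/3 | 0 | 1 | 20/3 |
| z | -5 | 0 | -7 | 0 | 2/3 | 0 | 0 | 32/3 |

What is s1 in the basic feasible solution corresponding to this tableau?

74/3

s1 is basic (row 1); its value is the RHS of that row, 74/3.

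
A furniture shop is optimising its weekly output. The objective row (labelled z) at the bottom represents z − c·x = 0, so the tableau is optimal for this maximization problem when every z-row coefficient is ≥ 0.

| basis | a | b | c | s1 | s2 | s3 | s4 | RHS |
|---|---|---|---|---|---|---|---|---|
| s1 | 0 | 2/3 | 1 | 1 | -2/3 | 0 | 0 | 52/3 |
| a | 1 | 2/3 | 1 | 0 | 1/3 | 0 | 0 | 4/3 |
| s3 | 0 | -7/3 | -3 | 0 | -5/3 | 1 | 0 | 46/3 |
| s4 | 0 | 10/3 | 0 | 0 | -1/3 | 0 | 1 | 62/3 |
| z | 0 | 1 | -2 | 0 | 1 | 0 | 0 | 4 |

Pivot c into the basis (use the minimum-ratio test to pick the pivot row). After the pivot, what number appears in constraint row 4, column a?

Ratio test on column c — row 1: (52/3)/1 = 52/3; row 2: (4/3)/1 = 4/3; row 3: entry -3 ≤ 0; row 4: entry 0 ≤ 0. Minimum is 4/3 at row 2 (a leaves); pivot element 1.
Divide row 2 by 1; eliminate column c from the other rows.
Row 4 update in column a: 0 − 0·1 = 0.

0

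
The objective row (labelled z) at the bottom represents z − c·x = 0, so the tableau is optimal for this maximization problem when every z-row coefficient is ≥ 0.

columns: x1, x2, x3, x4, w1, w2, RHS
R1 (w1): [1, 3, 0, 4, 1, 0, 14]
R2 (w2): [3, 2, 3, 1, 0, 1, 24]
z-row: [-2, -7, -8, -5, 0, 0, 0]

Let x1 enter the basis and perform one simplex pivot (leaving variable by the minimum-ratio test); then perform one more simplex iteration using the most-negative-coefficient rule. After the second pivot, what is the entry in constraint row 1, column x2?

Ratio test on column x1 — row 1: 14/1 = 14; row 2: 24/3 = 8. Minimum is 8 at row 2 (w2 leaves); pivot element 3.
Divide row 2 by 3; eliminate column x1 from the other rows.
Second iteration: most negative z-row entry is -6 in column x3, so x3 enters.
Ratio test on column x3 — row 1: entry -1 ≤ 0; row 2: 8/1 = 8. Minimum is 8 at row 2 (x1 leaves); pivot element 1.
Divide row 2 by 1; eliminate column x3 from the other rows.
After both pivots, the entry at constraint row 1, column x2 is 3.

3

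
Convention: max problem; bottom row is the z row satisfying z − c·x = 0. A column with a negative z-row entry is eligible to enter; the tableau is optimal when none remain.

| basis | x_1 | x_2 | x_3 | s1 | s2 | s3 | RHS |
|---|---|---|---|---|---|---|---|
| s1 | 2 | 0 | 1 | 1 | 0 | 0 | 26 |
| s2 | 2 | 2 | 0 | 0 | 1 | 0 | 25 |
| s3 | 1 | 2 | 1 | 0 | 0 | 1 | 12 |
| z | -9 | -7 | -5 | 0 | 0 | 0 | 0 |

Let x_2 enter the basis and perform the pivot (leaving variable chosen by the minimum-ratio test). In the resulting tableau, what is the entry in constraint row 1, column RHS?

26

Ratio test on column x_2 — row 1: entry 0 ≤ 0; row 2: 25/2 = 25/2; row 3: 12/2 = 6. Minimum is 6 at row 3 (s3 leaves); pivot element 2.
Divide row 3 by 2; eliminate column x_2 from the other rows.
Row 1 update in column RHS: 26 − 0·6 = 26.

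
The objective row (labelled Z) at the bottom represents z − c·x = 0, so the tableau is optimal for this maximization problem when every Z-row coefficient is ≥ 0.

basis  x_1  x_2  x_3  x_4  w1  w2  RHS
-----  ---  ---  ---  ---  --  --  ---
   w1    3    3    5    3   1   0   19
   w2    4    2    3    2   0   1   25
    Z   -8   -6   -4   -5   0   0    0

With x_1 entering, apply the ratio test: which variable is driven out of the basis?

w2

Column x_1 entries and ratios — w1: 19/3 = 19/3; w2: 25/4 = 25/4.
Smallest ratio is 25/4 in the row of w2, so w2 leaves.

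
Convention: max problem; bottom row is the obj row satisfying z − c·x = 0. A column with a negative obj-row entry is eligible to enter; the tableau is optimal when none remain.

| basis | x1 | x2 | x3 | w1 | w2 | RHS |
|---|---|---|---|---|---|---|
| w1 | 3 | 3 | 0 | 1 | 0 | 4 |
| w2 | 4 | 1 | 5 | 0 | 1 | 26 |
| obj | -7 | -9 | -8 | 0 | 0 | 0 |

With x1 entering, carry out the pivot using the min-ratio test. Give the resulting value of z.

Ratio test on column x1 — row 1: 4/3 = 4/3; row 2: 26/4 = 13/2. Minimum is 4/3 at row 1 (w1 leaves); pivot element 3.
Pivot on row 1; the obj-row RHS becomes 0 − (-7)·(4/3) = 28/3.

28/3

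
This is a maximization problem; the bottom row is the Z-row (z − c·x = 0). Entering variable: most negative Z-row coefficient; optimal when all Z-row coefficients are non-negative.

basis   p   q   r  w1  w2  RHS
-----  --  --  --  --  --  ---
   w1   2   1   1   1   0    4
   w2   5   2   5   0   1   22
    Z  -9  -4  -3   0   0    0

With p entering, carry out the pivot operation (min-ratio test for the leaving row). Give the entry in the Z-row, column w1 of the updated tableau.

9/2

Ratio test on column p — row 1: 4/2 = 2; row 2: 22/5 = 22/5. Minimum is 2 at row 1 (w1 leaves); pivot element 2.
Divide row 1 by 2; eliminate column p from the other rows.
Z-row update in column w1: 0 − (-9)·(1/2) = 9/2.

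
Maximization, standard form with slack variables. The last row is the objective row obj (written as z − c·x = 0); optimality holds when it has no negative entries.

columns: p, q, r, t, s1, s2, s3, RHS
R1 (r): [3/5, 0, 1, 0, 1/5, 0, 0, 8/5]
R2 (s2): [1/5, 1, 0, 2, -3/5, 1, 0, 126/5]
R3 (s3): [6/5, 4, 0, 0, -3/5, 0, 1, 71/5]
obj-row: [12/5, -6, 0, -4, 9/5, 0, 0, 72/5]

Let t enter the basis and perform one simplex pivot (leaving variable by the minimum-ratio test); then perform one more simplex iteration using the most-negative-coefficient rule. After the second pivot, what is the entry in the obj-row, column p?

4

Ratio test on column t — row 1: entry 0 ≤ 0; row 2: (126/5)/2 = 63/5; row 3: entry 0 ≤ 0. Minimum is 63/5 at row 2 (s2 leaves); pivot element 2.
Divide row 2 by 2; eliminate column t from the other rows.
Second iteration: most negative obj-row entry is -4 in column q, so q enters.
Ratio test on column q — row 1: entry 0 ≤ 0; row 2: (63/5)/(1/2) = 126/5; row 3: (71/5)/4 = 71/20. Minimum is 71/20 at row 3 (s3 leaves); pivot element 4.
Divide row 3 by 4; eliminate column q from the other rows.
After both pivots, the entry at the obj-row, column p is 4.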